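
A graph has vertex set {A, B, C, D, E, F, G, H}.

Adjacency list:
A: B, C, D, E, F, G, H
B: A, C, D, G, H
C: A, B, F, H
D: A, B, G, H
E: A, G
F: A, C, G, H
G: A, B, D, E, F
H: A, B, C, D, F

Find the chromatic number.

A, C, F, H are pairwise adjacent (a clique of size 4), so at least 4 colors are needed.
One proper 4-coloring: A=1, B=3, C=4, D=4, E=3, F=3, G=2, H=2. Each edge has distinct colors on its endpoints.

4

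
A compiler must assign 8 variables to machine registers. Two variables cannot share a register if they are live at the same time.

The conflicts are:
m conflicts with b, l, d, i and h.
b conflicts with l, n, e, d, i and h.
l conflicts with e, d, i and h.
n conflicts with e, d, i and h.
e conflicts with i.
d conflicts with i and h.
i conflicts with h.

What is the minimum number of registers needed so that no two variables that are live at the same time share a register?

m, b, l, d, i, h pairwise conflict, so at least 6 registers are needed.
Using 6 registers: m=6, b=1, l=5, n=5, e=3, d=4, i=2, h=3. Each listed conflict is separated.

6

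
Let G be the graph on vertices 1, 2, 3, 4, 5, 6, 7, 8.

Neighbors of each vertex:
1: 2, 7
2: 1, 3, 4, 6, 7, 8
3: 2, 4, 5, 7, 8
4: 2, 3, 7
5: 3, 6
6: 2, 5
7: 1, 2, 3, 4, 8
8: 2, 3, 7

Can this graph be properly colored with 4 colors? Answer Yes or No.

The chromatic number is 4. 2, 3, 4, 7 are mutually adjacent (a clique of size 4), so at least 4 colors are needed.
4 colors suffice: color red → {2, 5}; color blue → {1, 3, 6}; color green → {7}; color yellow → {4, 8}.
That is already a proper 4-coloring.

Yes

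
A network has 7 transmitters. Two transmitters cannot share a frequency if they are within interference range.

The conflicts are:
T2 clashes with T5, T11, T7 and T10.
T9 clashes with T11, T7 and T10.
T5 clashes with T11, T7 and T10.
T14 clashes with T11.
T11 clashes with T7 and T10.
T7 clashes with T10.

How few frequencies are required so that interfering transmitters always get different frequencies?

5

T2, T5, T11, T7, T10 all conflict with each other, so at least 5 frequencies are needed.
5 frequencies suffice: frequency 1 → {T11}; frequency 2 → {T14, T7}; frequency 3 → {T10}; frequency 4 → {T2, T9}; frequency 5 → {T5}. Each listed conflict is separated.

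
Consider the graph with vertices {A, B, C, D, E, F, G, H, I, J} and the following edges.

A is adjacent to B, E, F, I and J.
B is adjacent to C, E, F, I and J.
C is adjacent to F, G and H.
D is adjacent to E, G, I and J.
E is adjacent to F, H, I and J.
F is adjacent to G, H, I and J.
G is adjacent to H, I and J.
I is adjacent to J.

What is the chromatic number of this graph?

6

A, B, E, F, I, J are pairwise adjacent (a clique of size 6), so at least 6 colors are needed.
6 colors suffice: color 1 → {D, F}; color 2 → {H, I}; color 3 → {C, J}; color 4 → {E, G}; color 5 → {B}; color 6 → {A}. No two adjacent vertices share a color.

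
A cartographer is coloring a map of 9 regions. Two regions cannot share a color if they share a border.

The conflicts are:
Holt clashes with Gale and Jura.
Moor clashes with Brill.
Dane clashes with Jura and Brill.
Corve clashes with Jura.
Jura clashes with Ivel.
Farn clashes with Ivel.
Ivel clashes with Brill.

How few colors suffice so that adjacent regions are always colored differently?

Farn and Ivel conflict, so at least 2 colors are needed.
2 colors suffice: color 1 → {Gale, Jura, Farn, Brill}; color 2 → {Holt, Moor, Dane, Corve, Ivel}. Every pair that conflicts lands in different colors.

2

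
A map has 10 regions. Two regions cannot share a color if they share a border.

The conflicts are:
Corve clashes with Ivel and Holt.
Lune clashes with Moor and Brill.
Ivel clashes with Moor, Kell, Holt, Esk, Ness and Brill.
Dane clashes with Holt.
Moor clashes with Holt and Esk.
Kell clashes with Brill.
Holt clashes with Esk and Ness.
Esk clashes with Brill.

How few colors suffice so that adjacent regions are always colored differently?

Ivel, Moor, Holt, Esk all conflict with each other, so at least 4 colors are needed.
A valid assignment using 4 colors: Corve=3, Lune=1, Ivel=1, Dane=1, Moor=3, Kell=3, Holt=2, Esk=4, Ness=3, Brill=2. No two conflicting regions share a color.

4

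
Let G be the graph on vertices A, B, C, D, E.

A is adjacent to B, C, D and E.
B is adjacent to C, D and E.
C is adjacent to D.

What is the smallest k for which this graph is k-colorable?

A, B, C, D are mutually adjacent (a clique of size 4), so at least 4 colors are needed.
A valid assignment using 4 colors: A=1, B=2, C=3, D=4, E=3. Every edge joins two different colors.

4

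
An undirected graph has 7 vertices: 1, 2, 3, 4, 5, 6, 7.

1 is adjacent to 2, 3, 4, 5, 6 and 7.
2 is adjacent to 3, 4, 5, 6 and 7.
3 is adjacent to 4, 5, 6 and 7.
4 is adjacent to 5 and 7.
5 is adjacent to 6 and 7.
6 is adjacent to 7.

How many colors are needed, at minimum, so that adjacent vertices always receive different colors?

6

1, 2, 3, 5, 6, 7 form a clique, so at least 6 colors are needed.
One proper 6-coloring: 1=purple, 2=yellow, 3=green, 4=orange, 5=blue, 6=orange, 7=red. No two adjacent vertices share a color.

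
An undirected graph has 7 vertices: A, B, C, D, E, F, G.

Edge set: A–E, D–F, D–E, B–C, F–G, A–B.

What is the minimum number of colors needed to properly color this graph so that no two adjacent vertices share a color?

D and E are adjacent, so at least 2 colors are needed.
One proper 2-coloring: A=1, B=2, C=1, D=1, E=2, F=2, G=1. No two adjacent vertices share a color.

2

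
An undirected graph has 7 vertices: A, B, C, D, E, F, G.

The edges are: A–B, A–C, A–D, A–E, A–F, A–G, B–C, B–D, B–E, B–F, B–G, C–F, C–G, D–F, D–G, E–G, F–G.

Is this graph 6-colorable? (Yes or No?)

The chromatic number is 5. A, B, D, F, G form a clique, so at least 5 colors are needed.
5 colors suffice: color red → {B}; color blue → {G}; color green → {A}; color yellow → {E, F}; color purple → {C, D}.
Since 6 ≥ 5, a proper 6-coloring certainly exists.

Yes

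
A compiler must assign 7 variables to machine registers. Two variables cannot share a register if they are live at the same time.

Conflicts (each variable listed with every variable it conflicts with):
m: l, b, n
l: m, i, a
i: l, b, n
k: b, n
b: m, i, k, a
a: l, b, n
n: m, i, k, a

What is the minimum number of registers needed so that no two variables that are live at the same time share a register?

2

i and n conflict, so at least 2 registers are needed.
2 registers suffice: register 1 → {l, b, n}; register 2 → {m, i, k, a}. Each listed conflict is separated.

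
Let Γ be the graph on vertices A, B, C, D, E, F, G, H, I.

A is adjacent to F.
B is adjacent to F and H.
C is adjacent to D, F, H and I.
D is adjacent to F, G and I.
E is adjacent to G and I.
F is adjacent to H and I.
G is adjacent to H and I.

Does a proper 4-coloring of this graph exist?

The chromatic number is 4. C, D, F, I are pairwise adjacent (a clique of size 4), so at least 4 colors are needed.
4 colors suffice: A=blue, B=green, C=yellow, D=green, E=green, F=red, G=red, H=blue, I=blue.
That is already a proper 4-coloring.

Yes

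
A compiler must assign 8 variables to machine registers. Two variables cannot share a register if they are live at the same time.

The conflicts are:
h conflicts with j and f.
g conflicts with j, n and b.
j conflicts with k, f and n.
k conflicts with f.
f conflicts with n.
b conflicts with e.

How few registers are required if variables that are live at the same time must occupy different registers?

h, j, f pairwise conflict, so at least 3 registers are needed.
3 registers suffice: register 1 → {j, b}; register 2 → {g, f, e}; register 3 → {h, k, n}. Every pair that conflicts lands in different registers.

3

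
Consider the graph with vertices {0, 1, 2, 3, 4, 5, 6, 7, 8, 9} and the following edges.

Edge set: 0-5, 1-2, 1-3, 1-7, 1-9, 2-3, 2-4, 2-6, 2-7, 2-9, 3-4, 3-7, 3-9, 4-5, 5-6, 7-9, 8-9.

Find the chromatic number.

5

1, 2, 3, 7, 9 are pairwise adjacent (a clique of size 5), so at least 5 colors are needed.
5 colors suffice: 0=b, 1=e, 2=a, 3=c, 4=b, 5=a, 6=b, 7=d, 8=a, 9=b. Every edge joins two different colors.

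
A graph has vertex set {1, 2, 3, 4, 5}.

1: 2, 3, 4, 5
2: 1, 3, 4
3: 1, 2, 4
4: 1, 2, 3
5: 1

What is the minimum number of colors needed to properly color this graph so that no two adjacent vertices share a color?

1, 2, 3, 4 are mutually adjacent (a clique of size 4), so at least 4 colors are needed.
4 colors suffice: color red → {1}; color blue → {2, 5}; color green → {4}; color yellow → {3}. Each edge has distinct colors on its endpoints.

4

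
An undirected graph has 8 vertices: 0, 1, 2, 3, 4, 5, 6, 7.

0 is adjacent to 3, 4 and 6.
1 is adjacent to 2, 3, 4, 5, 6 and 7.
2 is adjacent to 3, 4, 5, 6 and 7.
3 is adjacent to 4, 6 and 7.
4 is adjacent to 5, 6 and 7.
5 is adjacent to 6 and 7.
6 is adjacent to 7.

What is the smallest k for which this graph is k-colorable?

6

1, 2, 4, 5, 6, 7 are mutually adjacent (a clique of size 6), so at least 6 colors are needed.
6 colors suffice: color red → {6}; color blue → {4}; color green → {0, 1}; color yellow → {7}; color purple → {2}; color orange → {3, 5}. Each edge has distinct colors on its endpoints.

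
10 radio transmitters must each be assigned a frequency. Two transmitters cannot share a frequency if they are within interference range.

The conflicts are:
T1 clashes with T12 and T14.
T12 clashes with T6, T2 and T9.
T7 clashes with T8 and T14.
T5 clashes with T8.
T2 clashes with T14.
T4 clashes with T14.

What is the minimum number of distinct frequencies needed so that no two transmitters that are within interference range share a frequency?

T7 and T14 conflict, so at least 2 frequencies are needed.
A valid assignment using 2 frequencies: T1=2, T12=1, T7=2, T6=2, T5=2, T2=2, T8=1, T4=2, T14=1, T9=2. Every pair that conflicts lands in different frequencies.

2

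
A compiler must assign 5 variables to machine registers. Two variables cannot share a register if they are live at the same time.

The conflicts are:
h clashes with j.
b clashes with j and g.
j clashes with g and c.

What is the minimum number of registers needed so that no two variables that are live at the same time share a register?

3

b, j, g pairwise conflict, so at least 3 registers are needed.
3 registers suffice: h=2, b=3, j=1, g=2, c=2. Every pair that conflicts lands in different registers.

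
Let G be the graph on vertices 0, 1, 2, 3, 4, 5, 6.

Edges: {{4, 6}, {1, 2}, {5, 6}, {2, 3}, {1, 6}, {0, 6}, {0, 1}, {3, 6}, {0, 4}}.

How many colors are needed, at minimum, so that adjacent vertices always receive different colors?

0, 1, 6 are mutually adjacent, so at least 3 colors are needed.
A valid assignment using 3 colors: 0=c, 1=b, 2=a, 3=b, 4=b, 5=b, 6=a. No two adjacent vertices share a color.

3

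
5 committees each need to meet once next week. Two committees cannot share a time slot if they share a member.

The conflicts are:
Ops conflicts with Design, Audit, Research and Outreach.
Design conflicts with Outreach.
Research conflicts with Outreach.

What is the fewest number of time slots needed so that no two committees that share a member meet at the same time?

Ops, Research, Outreach are mutually in conflict, so at least 3 time slots are needed.
Using 3 time slots: Ops=1, Design=3, Audit=2, Research=3, Outreach=2. Each listed conflict is separated.

3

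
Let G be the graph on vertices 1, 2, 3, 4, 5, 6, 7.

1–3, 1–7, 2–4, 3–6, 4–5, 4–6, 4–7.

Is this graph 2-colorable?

The cycle 1-7-4-6-3-1 has odd length 5, so it cannot be 2-colored; at least 3 colors are needed.
So 2 colors are not enough.

No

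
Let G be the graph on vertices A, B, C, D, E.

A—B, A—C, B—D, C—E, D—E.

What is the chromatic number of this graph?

3

The cycle D-B-A-C-E-D has odd length 5, so it cannot be 2-colored; at least 3 colors are needed.
3 colors suffice: color 1 → {A, E}; color 2 → {B, C}; color 3 → {D}. Each edge has distinct colors on its endpoints.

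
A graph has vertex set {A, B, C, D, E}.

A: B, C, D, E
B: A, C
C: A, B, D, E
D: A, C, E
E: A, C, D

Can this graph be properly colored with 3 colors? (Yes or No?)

No

A, C, D, E form a clique, so at least 4 colors are needed.
So 3 colors are not enough.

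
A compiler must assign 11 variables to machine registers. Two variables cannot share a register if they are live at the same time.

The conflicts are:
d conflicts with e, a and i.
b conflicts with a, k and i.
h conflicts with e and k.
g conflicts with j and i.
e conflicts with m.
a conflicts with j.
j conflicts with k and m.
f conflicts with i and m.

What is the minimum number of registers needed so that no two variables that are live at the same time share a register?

3

The cycle m-e-h-k-j-m has odd length 5, so it cannot be 2-colored; at least 3 registers are needed.
3 registers suffice: register 1 → {e, j, i}; register 2 → {g, a, k, m}; register 3 → {d, b, h, f}. Each listed conflict is separated.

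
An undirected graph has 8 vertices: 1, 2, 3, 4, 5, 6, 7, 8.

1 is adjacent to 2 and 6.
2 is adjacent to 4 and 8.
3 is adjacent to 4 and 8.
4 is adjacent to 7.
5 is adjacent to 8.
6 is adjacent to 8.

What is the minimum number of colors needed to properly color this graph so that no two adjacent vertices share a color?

4 and 7 are adjacent, so at least 2 colors are needed.
One proper 2-coloring: 1=red, 2=blue, 3=blue, 4=red, 5=blue, 6=blue, 7=blue, 8=red. Each edge has distinct colors on its endpoints.

2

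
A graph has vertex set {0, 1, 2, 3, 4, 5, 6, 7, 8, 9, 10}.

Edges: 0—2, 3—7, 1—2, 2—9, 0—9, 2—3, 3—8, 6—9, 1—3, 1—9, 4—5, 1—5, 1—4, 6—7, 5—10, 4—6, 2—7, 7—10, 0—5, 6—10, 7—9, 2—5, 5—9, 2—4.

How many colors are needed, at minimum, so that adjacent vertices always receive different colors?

4

1, 2, 4, 5 are mutually adjacent (a clique of size 4), so at least 4 colors are needed.
One proper 4-coloring: 0=d, 1=d, 2=a, 3=c, 4=c, 5=b, 6=a, 7=b, 8=a, 9=c, 10=c. No two adjacent vertices share a color.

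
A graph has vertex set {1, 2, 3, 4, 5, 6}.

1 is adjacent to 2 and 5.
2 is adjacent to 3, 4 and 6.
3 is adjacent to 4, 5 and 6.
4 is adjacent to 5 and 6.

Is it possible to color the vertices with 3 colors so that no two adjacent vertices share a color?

No

2, 3, 4, 6 are pairwise adjacent (a clique of size 4), so at least 4 colors are needed.
So 3 colors are not enough.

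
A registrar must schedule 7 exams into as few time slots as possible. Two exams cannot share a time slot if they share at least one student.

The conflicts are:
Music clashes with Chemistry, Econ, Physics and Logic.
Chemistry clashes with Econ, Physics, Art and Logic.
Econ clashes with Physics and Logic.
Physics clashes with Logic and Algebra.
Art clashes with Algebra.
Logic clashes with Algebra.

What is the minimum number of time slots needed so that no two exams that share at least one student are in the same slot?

Music, Chemistry, Econ, Physics, Logic pairwise conflict, so at least 5 time slots are needed.
5 time slots suffice: time slot 1 → {Art, Logic}; time slot 2 → {Physics}; time slot 3 → {Chemistry, Algebra}; time slot 4 → {Econ}; time slot 5 → {Music}. No two conflicting exams share a time slot.

5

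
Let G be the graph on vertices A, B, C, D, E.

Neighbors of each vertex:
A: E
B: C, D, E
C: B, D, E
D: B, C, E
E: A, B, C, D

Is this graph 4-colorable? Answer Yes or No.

The chromatic number is 4. B, C, D, E form a clique, so at least 4 colors are needed.
One proper 4-coloring: A=2, B=3, C=2, D=4, E=1.
That is already a proper 4-coloring.

Yes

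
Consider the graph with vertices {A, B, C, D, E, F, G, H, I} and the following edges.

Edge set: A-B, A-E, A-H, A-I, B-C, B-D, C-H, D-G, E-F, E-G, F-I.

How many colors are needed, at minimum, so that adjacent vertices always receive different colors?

The cycle E-G-D-B-A-E has odd length 5, so it cannot be 2-colored; at least 3 colors are needed.
One proper 3-coloring: A=1, B=2, C=1, D=1, E=2, F=1, G=3, H=2, I=2. No two adjacent vertices share a color.

3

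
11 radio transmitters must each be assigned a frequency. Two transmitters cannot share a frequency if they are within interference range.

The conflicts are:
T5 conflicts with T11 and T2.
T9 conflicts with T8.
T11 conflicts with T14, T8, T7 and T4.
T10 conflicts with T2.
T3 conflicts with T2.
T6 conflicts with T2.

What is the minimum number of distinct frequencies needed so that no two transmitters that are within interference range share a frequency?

T5 and T11 conflict, so at least 2 frequencies are needed.
A valid assignment using 2 frequencies: T5=2, T9=1, T11=1, T10=2, T14=2, T8=2, T3=2, T7=2, T4=2, T6=2, T2=1. Each listed conflict is separated.

2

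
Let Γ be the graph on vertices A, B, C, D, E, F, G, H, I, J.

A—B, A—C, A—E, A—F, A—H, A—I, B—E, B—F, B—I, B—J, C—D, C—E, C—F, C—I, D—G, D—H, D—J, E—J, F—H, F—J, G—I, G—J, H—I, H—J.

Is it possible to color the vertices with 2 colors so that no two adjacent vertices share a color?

A, H, I form a triangle, so at least 3 colors are needed.
So 2 colors are not enough.

No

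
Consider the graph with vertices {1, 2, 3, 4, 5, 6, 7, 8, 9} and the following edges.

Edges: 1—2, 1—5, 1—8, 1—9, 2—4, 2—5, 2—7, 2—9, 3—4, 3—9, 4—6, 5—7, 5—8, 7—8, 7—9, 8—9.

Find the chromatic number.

3

7, 8, 9 are pairwise adjacent, so at least 3 colors are needed.
3 colors suffice: color a → {4, 5, 9}; color b → {2, 3, 6, 8}; color c → {1, 7}. Each edge has distinct colors on its endpoints.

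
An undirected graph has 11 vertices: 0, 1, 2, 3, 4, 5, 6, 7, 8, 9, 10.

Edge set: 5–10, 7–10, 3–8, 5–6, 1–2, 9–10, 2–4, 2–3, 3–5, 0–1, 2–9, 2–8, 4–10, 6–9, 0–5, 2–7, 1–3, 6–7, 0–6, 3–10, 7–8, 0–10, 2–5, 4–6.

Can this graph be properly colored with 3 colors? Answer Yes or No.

The chromatic number is 3. 2, 7, 8 are pairwise adjacent, so at least 3 colors are needed.
3 colors suffice: color a → {2, 6, 10}; color b → {0, 3, 4, 7, 9}; color c → {1, 5, 8}.
That is already a proper 3-coloring.

Yes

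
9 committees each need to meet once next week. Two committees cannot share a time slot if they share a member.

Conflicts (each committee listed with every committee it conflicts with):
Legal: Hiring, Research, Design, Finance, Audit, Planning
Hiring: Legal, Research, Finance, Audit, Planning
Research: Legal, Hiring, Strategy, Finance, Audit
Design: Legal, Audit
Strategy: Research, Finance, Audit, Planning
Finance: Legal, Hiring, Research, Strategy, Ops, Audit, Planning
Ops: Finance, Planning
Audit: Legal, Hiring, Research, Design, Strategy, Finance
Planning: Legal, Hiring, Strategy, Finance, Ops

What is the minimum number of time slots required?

Legal, Hiring, Research, Finance, Audit are mutually in conflict, so at least 5 time slots are needed.
Using 5 time slots: Legal=2, Hiring=4, Research=5, Design=1, Strategy=2, Finance=1, Ops=2, Audit=3, Planning=3. Every pair that conflicts lands in different time slots.

5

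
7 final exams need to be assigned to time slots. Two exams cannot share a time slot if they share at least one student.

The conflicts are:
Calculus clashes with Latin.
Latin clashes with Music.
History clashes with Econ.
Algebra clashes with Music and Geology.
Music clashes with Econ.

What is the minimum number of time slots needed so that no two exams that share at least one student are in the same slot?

History and Econ conflict, so at least 2 time slots are needed.
2 time slots suffice: time slot 1 → {Calculus, History, Music, Geology}; time slot 2 → {Latin, Algebra, Econ}. Every pair that conflicts lands in different time slots.

2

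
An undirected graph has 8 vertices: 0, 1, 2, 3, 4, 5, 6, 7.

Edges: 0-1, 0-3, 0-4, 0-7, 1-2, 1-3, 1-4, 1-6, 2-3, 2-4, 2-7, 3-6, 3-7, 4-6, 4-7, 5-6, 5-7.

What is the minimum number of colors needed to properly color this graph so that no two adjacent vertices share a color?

0, 3, 7 form a triangle, so at least 3 colors are needed.
3 colors suffice: color a → {3, 4, 5}; color b → {1, 7}; color c → {0, 2, 6}. No two adjacent vertices share a color.

3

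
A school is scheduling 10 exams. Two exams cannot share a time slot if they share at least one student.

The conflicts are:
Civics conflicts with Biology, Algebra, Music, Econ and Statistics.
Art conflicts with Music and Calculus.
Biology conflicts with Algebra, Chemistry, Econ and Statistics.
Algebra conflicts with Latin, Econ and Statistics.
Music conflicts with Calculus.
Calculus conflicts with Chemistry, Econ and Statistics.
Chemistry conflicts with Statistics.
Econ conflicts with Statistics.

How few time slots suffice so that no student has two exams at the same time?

5

Civics, Biology, Algebra, Econ, Statistics all conflict with each other, so at least 5 time slots are needed.
5 time slots suffice: time slot 1 → {Music, Latin, Statistics}; time slot 2 → {Biology, Calculus}; time slot 3 → {Art, Chemistry, Econ}; time slot 4 → {Algebra}; time slot 5 → {Civics}. Each listed conflict is separated.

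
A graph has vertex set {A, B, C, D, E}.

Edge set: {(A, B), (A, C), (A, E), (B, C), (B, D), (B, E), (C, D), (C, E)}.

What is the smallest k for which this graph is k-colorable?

4

A, B, C, E are pairwise adjacent (a clique of size 4), so at least 4 colors are needed.
4 colors suffice: color red → {C}; color blue → {B}; color green → {A, D}; color yellow → {E}. No two adjacent vertices share a color.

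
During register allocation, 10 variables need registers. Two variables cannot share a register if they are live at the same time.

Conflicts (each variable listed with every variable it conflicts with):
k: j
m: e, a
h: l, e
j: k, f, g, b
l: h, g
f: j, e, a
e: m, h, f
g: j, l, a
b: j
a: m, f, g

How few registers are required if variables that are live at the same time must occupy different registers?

f and a conflict, so at least 2 registers are needed.
A valid assignment using 2 registers: k=2, m=2, h=2, j=1, l=1, f=2, e=1, g=2, b=2, a=1. Each listed conflict is separated.

2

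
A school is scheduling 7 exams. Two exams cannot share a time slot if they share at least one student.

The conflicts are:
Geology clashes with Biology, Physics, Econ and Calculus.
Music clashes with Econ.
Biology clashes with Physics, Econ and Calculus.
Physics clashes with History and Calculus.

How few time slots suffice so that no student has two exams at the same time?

4

Geology, Biology, Physics, Calculus all conflict with each other, so at least 4 time slots are needed.
4 time slots suffice: time slot 1 → {Music, Biology, History}; time slot 2 → {Geology}; time slot 3 → {Physics, Econ}; time slot 4 → {Calculus}. Each listed conflict is separated.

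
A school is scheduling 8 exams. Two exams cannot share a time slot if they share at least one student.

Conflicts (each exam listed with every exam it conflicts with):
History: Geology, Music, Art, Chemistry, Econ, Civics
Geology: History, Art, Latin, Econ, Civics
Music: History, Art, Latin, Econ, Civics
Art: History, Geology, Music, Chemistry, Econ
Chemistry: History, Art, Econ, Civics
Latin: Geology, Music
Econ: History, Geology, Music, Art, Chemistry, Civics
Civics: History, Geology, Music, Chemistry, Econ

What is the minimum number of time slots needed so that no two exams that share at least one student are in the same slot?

4

History, Chemistry, Econ, Civics are mutually in conflict, so at least 4 time slots are needed.
4 time slots suffice: time slot 1 → {History, Latin}; time slot 2 → {Econ}; time slot 3 → {Geology, Music, Chemistry}; time slot 4 → {Art, Civics}. Each listed conflict is separated.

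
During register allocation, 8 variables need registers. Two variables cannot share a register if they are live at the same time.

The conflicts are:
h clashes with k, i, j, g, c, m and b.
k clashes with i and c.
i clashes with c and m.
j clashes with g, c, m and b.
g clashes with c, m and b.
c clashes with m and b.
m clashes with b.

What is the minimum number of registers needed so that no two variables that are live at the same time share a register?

6

h, j, g, c, m, b all conflict with each other, so at least 6 registers are needed.
6 registers suffice: register 1 → {c}; register 2 → {h}; register 3 → {k, m}; register 4 → {i, g}; register 5 → {j}; register 6 → {b}. No two conflicting variables share a register.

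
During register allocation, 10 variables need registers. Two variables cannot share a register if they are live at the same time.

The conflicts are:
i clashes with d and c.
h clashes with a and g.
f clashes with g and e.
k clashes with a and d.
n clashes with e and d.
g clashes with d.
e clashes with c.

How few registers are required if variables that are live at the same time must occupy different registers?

The cycle e-c-i-d-n-e has odd length 5, so it cannot be 2-colored; at least 3 registers are needed.
3 registers suffice: register 1 → {a, e, d}; register 2 → {i, k, n, g}; register 3 → {h, f, c}. Each listed conflict is separated.

3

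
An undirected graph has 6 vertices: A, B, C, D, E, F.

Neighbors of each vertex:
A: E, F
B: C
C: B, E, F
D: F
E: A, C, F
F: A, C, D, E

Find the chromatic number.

C, E, F are pairwise adjacent, so at least 3 colors are needed.
3 colors suffice: A=2, B=1, C=2, D=2, E=3, F=1. Every edge joins two different colors.

3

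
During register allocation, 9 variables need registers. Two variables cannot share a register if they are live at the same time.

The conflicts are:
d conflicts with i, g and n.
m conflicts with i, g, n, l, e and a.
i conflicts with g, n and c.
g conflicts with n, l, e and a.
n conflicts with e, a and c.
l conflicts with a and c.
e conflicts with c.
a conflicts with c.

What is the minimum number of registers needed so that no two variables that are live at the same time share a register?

d, i, g, n all conflict with each other, so at least 4 registers are needed.
4 registers suffice: register 1 → {n, l}; register 2 → {g, c}; register 3 → {d, m}; register 4 → {i, e, a}. Every pair that conflicts lands in different registers.

4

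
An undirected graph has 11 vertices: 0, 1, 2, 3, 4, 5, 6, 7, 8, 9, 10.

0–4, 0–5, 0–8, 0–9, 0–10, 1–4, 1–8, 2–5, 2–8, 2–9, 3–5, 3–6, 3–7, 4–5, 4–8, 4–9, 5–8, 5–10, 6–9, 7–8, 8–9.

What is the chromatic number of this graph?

4

0, 4, 8, 9 are mutually adjacent (a clique of size 4), so at least 4 colors are needed.
4 colors suffice: color a → {3, 8, 10}; color b → {1, 5, 7, 9}; color c → {2, 4, 6}; color d → {0}. Every edge joins two different colors.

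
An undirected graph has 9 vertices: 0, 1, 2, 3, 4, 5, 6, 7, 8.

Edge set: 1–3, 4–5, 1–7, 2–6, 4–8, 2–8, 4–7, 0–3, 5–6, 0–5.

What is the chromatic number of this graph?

The cycle 5-6-2-8-4-5 has odd length 5, so it cannot be 2-colored; at least 3 colors are needed.
3 colors suffice: color a → {0, 1, 2, 4}; color b → {3, 5, 7, 8}; color c → {6}. Every edge joins two different colors.

3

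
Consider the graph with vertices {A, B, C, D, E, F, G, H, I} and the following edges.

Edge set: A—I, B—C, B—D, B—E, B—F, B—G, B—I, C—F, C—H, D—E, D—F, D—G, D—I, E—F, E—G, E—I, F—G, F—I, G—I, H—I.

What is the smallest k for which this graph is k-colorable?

B, D, E, F, G, I form a clique, so at least 6 colors are needed.
6 colors suffice: color 1 → {C, I}; color 2 → {A, B, H}; color 3 → {F}; color 4 → {G}; color 5 → {E}; color 6 → {D}. Every edge joins two different colors.

6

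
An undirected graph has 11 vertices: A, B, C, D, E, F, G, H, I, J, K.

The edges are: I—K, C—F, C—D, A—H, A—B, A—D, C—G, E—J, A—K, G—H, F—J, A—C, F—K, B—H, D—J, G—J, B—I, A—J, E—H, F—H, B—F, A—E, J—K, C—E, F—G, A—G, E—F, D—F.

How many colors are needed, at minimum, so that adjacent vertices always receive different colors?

A, G, H are mutually adjacent, so at least 3 colors are needed.
3 colors suffice: color red → {A, F, I}; color blue → {C, H, J}; color green → {B, D, E, G, K}. Every edge joins two different colors.

3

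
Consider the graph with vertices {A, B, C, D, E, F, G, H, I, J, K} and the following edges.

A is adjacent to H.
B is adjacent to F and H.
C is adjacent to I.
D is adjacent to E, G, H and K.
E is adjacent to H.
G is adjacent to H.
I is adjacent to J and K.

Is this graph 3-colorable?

Yes

The chromatic number is 3. D, G, H are mutually adjacent, so at least 3 colors are needed.
3 colors suffice: color red → {F, H, I}; color blue → {A, B, C, D, J}; color green → {E, G, K}.
That is already a proper 3-coloring.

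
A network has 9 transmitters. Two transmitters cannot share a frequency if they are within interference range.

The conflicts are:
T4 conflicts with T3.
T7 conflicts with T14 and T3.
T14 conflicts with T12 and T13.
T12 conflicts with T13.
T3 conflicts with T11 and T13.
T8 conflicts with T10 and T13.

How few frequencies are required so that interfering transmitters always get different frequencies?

T14, T12, T13 pairwise conflict, so at least 3 frequencies are needed.
3 frequencies suffice: frequency 1 → {T14, T3, T8}; frequency 2 → {T4, T7, T10, T11, T13}; frequency 3 → {T12}. No two conflicting transmitters share a frequency.

3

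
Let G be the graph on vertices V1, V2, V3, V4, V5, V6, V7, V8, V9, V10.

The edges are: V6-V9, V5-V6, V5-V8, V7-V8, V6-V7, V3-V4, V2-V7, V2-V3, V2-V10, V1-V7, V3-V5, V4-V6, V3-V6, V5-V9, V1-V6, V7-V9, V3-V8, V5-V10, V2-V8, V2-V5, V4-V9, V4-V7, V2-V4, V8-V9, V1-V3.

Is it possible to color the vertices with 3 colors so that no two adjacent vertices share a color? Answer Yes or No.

V2, V3, V5, V8 are mutually adjacent (a clique of size 4), so at least 4 colors are needed.
So 3 colors are not enough.

No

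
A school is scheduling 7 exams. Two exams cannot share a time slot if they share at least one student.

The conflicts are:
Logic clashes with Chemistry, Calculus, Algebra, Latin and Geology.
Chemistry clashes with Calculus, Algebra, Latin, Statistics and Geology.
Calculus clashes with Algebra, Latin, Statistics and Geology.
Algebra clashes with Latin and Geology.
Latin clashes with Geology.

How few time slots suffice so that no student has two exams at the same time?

Logic, Chemistry, Calculus, Algebra, Latin, Geology are mutually in conflict, so at least 6 time slots are needed.
6 time slots suffice: Logic=6, Chemistry=2, Calculus=1, Algebra=4, Latin=5, Statistics=3, Geology=3. Every pair that conflicts lands in different time slots.

6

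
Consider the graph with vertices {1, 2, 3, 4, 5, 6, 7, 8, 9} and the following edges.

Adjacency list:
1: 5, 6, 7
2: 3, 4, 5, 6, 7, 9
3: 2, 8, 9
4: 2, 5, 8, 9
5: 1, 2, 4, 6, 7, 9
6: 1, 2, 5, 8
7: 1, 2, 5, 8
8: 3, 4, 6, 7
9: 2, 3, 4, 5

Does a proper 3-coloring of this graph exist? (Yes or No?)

2, 4, 5, 9 are mutually adjacent (a clique of size 4), so at least 4 colors are needed.
So 3 colors are not enough.

No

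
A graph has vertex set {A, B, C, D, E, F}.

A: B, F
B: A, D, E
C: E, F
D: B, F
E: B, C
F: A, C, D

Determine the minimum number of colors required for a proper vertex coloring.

The cycle F-C-E-B-A-F has odd length 5, so it cannot be 2-colored; at least 3 colors are needed.
One proper 3-coloring: A=blue, B=red, C=green, D=blue, E=blue, F=red. No two adjacent vertices share a color.

3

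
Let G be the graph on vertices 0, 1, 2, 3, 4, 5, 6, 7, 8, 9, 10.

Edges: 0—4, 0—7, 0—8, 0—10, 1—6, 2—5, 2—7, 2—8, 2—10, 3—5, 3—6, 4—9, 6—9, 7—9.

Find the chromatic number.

2 and 10 are adjacent, so at least 2 colors are needed.
One proper 2-coloring: 0=a, 1=a, 2=a, 3=a, 4=b, 5=b, 6=b, 7=b, 8=b, 9=a, 10=b. Each edge has distinct colors on its endpoints.

2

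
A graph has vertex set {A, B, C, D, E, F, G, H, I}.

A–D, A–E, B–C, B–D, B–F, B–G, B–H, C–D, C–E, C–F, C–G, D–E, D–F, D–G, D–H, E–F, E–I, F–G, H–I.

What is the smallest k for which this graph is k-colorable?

B, C, D, F, G are mutually adjacent (a clique of size 5), so at least 5 colors are needed.
5 colors suffice: color 1 → {D, I}; color 2 → {B, E}; color 3 → {A, C, H}; color 4 → {F}; color 5 → {G}. Each edge has distinct colors on its endpoints.

5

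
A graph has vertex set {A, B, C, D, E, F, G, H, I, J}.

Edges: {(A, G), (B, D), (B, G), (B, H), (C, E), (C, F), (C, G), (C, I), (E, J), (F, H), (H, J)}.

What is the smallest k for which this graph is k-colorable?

3

The cycle F-H-B-G-C-F has odd length 5, so it cannot be 2-colored; at least 3 colors are needed.
3 colors suffice: color 1 → {A, B, C, J}; color 2 → {D, E, G, H, I}; color 3 → {F}. Every edge joins two different colors.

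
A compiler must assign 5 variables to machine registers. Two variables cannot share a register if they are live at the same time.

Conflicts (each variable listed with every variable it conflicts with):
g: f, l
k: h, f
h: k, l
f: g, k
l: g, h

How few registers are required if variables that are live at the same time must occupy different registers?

The cycle h-l-g-f-k-h has odd length 5, so it cannot be 2-colored; at least 3 registers are needed.
3 registers suffice: register 1 → {g, k}; register 2 → {h, f}; register 3 → {l}. No two conflicting variables share a register.

3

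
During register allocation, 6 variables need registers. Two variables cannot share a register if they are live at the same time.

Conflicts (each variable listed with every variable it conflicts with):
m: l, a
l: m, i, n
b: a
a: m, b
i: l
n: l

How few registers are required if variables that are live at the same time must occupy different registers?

2

l and i conflict, so at least 2 registers are needed.
Using 2 registers: m=2, l=1, b=2, a=1, i=2, n=2. Each listed conflict is separated.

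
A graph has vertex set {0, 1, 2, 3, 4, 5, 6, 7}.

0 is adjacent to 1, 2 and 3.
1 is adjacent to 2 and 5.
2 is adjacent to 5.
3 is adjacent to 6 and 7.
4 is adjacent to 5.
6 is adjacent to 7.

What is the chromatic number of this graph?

1, 2, 5 form a triangle, so at least 3 colors are needed.
3 colors suffice: 0=a, 1=c, 2=b, 3=b, 4=b, 5=a, 6=c, 7=a. Every edge joins two different colors.

3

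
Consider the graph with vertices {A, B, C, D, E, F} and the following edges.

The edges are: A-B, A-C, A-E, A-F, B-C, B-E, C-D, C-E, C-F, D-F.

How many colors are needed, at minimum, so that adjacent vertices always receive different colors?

A, B, C, E are mutually adjacent (a clique of size 4), so at least 4 colors are needed.
4 colors suffice: color 1 → {C}; color 2 → {A, D}; color 3 → {E, F}; color 4 → {B}. Each edge has distinct colors on its endpoints.

4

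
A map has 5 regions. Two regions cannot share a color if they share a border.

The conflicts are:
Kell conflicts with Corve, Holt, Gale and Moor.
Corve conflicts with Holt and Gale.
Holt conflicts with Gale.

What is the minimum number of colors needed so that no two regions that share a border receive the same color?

Kell, Corve, Holt, Gale are mutually in conflict, so at least 4 colors are needed.
4 colors suffice: color 1 → {Kell}; color 2 → {Gale, Moor}; color 3 → {Holt}; color 4 → {Corve}. Every pair that conflicts lands in different colors.

4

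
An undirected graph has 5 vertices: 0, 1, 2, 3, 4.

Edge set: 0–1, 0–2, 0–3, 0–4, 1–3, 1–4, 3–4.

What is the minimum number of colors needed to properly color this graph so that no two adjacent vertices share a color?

4

0, 1, 3, 4 are pairwise adjacent (a clique of size 4), so at least 4 colors are needed.
4 colors suffice: 0=red, 1=yellow, 2=blue, 3=blue, 4=green. No two adjacent vertices share a color.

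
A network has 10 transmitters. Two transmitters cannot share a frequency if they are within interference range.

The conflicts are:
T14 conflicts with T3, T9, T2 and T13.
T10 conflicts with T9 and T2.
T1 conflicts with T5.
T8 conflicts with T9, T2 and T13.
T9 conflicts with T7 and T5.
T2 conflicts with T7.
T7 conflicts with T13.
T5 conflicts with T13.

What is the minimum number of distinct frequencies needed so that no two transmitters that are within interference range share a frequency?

2

T9 and T7 conflict, so at least 2 frequencies are needed.
2 frequencies suffice: frequency 1 → {T3, T1, T9, T2, T13}; frequency 2 → {T14, T10, T8, T7, T5}. Every pair that conflicts lands in different frequencies.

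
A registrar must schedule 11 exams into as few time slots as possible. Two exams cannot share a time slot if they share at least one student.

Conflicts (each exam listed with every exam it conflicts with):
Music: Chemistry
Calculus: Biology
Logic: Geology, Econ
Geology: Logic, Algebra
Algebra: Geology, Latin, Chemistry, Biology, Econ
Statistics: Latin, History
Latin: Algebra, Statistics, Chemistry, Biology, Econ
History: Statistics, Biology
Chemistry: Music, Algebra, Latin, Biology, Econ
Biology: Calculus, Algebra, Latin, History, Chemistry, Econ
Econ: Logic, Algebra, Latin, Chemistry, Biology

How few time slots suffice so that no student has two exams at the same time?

5

Algebra, Latin, Chemistry, Biology, Econ all conflict with each other, so at least 5 time slots are needed.
Using 5 time slots: Music=1, Calculus=2, Logic=1, Geology=2, Algebra=5, Statistics=1, Latin=2, History=2, Chemistry=3, Biology=1, Econ=4. Every pair that conflicts lands in different time slots.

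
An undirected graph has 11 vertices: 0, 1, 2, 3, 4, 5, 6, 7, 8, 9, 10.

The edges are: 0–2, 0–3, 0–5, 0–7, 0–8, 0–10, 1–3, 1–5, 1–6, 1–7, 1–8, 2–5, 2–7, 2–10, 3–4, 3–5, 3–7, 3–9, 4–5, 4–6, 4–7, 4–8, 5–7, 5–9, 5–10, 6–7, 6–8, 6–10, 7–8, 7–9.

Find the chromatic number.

4

3, 4, 5, 7 are mutually adjacent (a clique of size 4), so at least 4 colors are needed.
A valid assignment using 4 colors: 0=d, 1=d, 2=c, 3=c, 4=d, 5=b, 6=c, 7=a, 8=b, 9=d, 10=a. Each edge has distinct colors on its endpoints.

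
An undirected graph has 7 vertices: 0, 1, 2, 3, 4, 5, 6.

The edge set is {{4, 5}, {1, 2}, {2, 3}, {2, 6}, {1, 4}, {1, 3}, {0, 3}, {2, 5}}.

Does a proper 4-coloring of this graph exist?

The chromatic number is 3. 1, 2, 3 form a triangle, so at least 3 colors are needed.
A valid assignment using 3 colors: 0=a, 1=c, 2=a, 3=b, 4=a, 5=b, 6=b.
Since 4 ≥ 3, a proper 4-coloring certainly exists.

Yes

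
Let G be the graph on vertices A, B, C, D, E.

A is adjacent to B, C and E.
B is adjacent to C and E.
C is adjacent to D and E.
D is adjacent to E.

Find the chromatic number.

A, B, C, E are mutually adjacent (a clique of size 4), so at least 4 colors are needed.
4 colors suffice: A=yellow, B=green, C=red, D=green, E=blue. No two adjacent vertices share a color.

4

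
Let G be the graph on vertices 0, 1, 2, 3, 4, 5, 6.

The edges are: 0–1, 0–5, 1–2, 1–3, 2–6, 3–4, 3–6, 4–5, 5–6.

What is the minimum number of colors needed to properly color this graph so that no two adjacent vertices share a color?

The cycle 0-5-4-3-1-0 has odd length 5, so it cannot be 2-colored; at least 3 colors are needed.
3 colors suffice: color a → {1, 5}; color b → {0, 2, 3}; color c → {4, 6}. Every edge joins two different colors.

3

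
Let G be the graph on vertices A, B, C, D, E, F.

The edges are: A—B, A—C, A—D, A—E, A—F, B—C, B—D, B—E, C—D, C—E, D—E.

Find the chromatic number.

A, B, C, D, E are mutually adjacent (a clique of size 5), so at least 5 colors are needed.
5 colors suffice: color 1 → {A}; color 2 → {E, F}; color 3 → {D}; color 4 → {C}; color 5 → {B}. No two adjacent vertices share a color.

5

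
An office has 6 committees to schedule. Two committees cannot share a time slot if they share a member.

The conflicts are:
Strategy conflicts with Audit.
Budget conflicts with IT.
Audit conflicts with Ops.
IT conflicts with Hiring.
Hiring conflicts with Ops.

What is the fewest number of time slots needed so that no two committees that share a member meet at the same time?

Budget and IT conflict, so at least 2 time slots are needed.
A valid assignment using 2 time slots: Strategy=2, Budget=1, Audit=1, IT=2, Hiring=1, Ops=2. No two conflicting committees share a time slot.

2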